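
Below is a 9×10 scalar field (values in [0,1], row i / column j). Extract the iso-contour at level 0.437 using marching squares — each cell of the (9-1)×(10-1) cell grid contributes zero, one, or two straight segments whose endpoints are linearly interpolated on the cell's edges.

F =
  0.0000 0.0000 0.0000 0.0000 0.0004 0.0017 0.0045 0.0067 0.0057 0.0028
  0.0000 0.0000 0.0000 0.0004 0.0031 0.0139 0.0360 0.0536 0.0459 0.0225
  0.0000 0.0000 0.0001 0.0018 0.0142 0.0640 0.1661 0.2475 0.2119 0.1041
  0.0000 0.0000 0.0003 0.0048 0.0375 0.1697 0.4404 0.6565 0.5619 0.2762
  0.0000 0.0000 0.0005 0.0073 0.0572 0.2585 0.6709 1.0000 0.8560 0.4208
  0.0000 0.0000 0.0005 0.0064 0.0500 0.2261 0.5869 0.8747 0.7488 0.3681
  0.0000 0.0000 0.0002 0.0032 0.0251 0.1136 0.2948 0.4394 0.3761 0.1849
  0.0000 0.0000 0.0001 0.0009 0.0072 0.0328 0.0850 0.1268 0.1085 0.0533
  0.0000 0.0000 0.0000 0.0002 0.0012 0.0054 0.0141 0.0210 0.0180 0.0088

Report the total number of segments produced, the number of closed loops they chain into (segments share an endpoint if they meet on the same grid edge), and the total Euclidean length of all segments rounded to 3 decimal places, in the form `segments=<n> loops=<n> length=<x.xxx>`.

segments=14 loops=1 length=10.983

cell (2,5): code 0100 → (2.988,6.000)–(3.000,5.987)
cell (2,6): code 1100 → (2.463,7.000)–(2.988,6.000)
cell (2,7): code 1100 → (2.643,8.000)–(2.463,7.000)
cell (2,8): code 1000 → (3.000,8.437)–(2.643,8.000)
cell (3,5): code 0110 → (3.000,5.987)–(4.000,5.433)
cell (3,8): code 1001 → (4.000,8.963)–(3.000,8.437)
cell (4,5): code 0110 → (4.000,5.433)–(5.000,5.585)
cell (4,8): code 1001 → (5.000,8.819)–(4.000,8.963)
cell (5,5): code 0010 → (5.000,5.585)–(5.513,6.000)
cell (5,6): code 0111 → (5.513,6.000)–(6.000,6.983)
cell (5,7): code 1011 → (6.000,7.038)–(5.837,8.000)
cell (5,8): code 0001 → (5.837,8.000)–(5.000,8.819)
cell (6,6): code 0010 → (6.000,6.983)–(6.008,7.000)
cell (6,7): code 0001 → (6.008,7.000)–(6.000,7.038)
total: 14 segments, chained into 1 closed loop(s), length Σ = 10.983229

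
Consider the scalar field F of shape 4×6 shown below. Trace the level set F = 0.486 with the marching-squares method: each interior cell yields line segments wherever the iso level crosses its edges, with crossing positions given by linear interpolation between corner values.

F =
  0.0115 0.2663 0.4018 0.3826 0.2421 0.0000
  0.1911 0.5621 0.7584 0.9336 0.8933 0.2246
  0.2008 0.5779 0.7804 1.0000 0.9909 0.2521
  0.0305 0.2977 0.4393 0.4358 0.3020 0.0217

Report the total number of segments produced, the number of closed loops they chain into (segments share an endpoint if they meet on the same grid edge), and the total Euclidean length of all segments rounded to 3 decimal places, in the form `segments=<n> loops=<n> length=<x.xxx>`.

cell (0,0): code 0100 → (0.743,1.000)–(1.000,0.795)
cell (0,1): code 1100 → (0.236,2.000)–(0.743,1.000)
cell (0,2): code 1100 → (0.188,3.000)–(0.236,2.000)
cell (0,3): code 1100 → (0.375,4.000)–(0.188,3.000)
cell (0,4): code 1000 → (1.000,4.609)–(0.375,4.000)
cell (1,0): code 0110 → (1.000,0.795)–(2.000,0.756)
cell (1,4): code 1001 → (2.000,4.683)–(1.000,4.609)
cell (2,0): code 0010 → (2.000,0.756)–(2.328,1.000)
cell (2,1): code 0011 → (2.328,1.000)–(2.863,2.000)
cell (2,2): code 0011 → (2.863,2.000)–(2.911,3.000)
cell (2,3): code 0011 → (2.911,3.000)–(2.733,4.000)
cell (2,4): code 0001 → (2.733,4.000)–(2.000,4.683)
total: 12 segments, chained into 1 closed loop(s), length Σ = 10.906826

segments=12 loops=1 length=10.907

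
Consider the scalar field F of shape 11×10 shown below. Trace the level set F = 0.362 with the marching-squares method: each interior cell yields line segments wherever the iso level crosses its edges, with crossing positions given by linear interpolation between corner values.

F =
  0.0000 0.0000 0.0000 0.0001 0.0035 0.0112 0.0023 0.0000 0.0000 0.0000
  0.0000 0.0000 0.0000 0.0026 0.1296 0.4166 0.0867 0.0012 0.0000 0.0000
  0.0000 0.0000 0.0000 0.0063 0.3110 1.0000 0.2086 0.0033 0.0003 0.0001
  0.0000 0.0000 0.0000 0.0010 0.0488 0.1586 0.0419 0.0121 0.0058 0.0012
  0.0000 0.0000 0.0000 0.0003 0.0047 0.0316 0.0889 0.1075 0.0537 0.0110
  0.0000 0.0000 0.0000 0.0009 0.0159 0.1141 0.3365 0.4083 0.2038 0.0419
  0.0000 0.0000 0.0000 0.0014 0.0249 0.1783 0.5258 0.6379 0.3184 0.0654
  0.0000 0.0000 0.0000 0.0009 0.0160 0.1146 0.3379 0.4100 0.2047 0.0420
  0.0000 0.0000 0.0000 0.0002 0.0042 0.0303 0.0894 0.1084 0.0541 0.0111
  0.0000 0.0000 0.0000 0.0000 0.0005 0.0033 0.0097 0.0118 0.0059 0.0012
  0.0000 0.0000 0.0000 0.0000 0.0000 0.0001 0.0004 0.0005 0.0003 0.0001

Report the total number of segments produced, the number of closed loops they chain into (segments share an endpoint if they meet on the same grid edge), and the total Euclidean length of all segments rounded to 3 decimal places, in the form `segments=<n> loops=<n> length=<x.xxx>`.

segments=16 loops=2 length=12.165

cell (0,4): code 0100 → (0.865,5.000)–(1.000,4.810)
cell (0,5): code 1000 → (1.000,5.166)–(0.865,5.000)
cell (1,4): code 0110 → (1.000,4.810)–(2.000,4.074)
cell (1,5): code 1001 → (2.000,5.806)–(1.000,5.166)
cell (2,4): code 0010 → (2.000,4.074)–(2.758,5.000)
cell (2,5): code 0001 → (2.758,5.000)–(2.000,5.806)
cell (4,6): code 0100 → (4.846,7.000)–(5.000,6.355)
cell (4,7): code 1000 → (5.000,7.226)–(4.846,7.000)
cell (5,5): code 0100 → (5.135,6.000)–(6.000,5.529)
cell (5,6): code 1110 → (5.000,6.355)–(5.135,6.000)
cell (5,7): code 1001 → (6.000,7.864)–(5.000,7.226)
cell (6,5): code 0010 → (6.000,5.529)–(6.872,6.000)
cell (6,6): code 0111 → (6.872,6.000)–(7.000,6.334)
cell (6,7): code 1001 → (7.000,7.234)–(6.000,7.864)
cell (7,6): code 0010 → (7.000,6.334)–(7.159,7.000)
cell (7,7): code 0001 → (7.159,7.000)–(7.000,7.234)
total: 16 segments, chained into 2 closed loop(s), length Σ = 12.164937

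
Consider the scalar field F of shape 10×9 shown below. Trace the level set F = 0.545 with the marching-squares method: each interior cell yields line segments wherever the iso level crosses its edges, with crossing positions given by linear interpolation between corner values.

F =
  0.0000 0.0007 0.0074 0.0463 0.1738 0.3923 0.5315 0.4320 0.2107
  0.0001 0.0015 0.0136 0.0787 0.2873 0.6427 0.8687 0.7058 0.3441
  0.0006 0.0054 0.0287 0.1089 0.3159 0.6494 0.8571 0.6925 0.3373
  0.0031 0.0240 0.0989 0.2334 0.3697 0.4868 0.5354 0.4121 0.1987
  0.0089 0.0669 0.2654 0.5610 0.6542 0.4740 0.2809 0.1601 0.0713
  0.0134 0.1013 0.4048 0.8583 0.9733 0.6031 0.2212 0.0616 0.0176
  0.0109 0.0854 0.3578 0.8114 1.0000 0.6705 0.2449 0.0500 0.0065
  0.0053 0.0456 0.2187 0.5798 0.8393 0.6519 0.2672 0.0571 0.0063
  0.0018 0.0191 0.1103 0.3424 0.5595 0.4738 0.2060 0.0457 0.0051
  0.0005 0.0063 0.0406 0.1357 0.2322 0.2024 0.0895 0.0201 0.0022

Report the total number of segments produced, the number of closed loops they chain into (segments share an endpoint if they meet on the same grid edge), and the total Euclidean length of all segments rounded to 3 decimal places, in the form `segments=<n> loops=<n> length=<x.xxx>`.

cell (0,4): code 0100 → (0.610,5.000)–(1.000,4.725)
cell (0,5): code 1100 → (0.040,6.000)–(0.610,5.000)
cell (0,6): code 1100 → (0.413,7.000)–(0.040,6.000)
cell (0,7): code 1000 → (1.000,7.445)–(0.413,7.000)
cell (1,4): code 0110 → (1.000,4.725)–(2.000,4.687)
cell (1,7): code 1001 → (2.000,7.415)–(1.000,7.445)
cell (2,4): code 0010 → (2.000,4.687)–(2.642,5.000)
cell (2,5): code 0011 → (2.642,5.000)–(2.970,6.000)
cell (2,6): code 0011 → (2.970,6.000)–(2.526,7.000)
cell (2,7): code 0001 → (2.526,7.000)–(2.000,7.415)
cell (3,2): code 0100 → (3.951,3.000)–(4.000,2.946)
cell (3,3): code 1100 → (3.616,4.000)–(3.951,3.000)
cell (3,4): code 1000 → (4.000,4.606)–(3.616,4.000)
cell (4,2): code 0110 → (4.000,2.946)–(5.000,2.309)
cell (4,4): code 1101 → (4.550,5.000)–(4.000,4.606)
cell (4,5): code 1000 → (5.000,5.152)–(4.550,5.000)
cell (5,2): code 0110 → (5.000,2.309)–(6.000,2.413)
cell (5,5): code 1001 → (6.000,5.295)–(5.000,5.152)
cell (6,2): code 0110 → (6.000,2.413)–(7.000,2.904)
cell (6,5): code 1001 → (7.000,5.278)–(6.000,5.295)
cell (7,2): code 0010 → (7.000,2.904)–(7.147,3.000)
cell (7,3): code 0111 → (7.147,3.000)–(8.000,3.933)
cell (7,4): code 1011 → (8.000,4.169)–(7.600,5.000)
cell (7,5): code 0001 → (7.600,5.000)–(7.000,5.278)
cell (8,3): code 0010 → (8.000,3.933)–(8.044,4.000)
cell (8,4): code 0001 → (8.044,4.000)–(8.000,4.169)
total: 26 segments, chained into 2 closed loop(s), length Σ = 20.554347

segments=26 loops=2 length=20.554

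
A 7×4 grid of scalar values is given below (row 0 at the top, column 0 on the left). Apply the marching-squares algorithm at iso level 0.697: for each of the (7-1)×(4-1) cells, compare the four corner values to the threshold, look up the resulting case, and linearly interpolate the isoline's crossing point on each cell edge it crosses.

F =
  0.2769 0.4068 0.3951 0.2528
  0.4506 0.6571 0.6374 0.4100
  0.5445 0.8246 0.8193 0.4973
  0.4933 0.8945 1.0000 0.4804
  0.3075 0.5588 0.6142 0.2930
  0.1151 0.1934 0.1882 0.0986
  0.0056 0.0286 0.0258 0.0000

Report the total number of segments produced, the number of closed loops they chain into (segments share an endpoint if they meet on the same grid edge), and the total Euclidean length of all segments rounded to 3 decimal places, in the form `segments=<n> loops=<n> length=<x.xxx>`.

segments=8 loops=1 length=7.449

cell (1,0): code 0100 → (1.238,1.000)–(2.000,0.544)
cell (1,1): code 1100 → (1.328,2.000)–(1.238,1.000)
cell (1,2): code 1000 → (2.000,2.380)–(1.328,2.000)
cell (2,0): code 0110 → (2.000,0.544)–(3.000,0.508)
cell (2,2): code 1001 → (3.000,2.583)–(2.000,2.380)
cell (3,0): code 0010 → (3.000,0.508)–(3.588,1.000)
cell (3,1): code 0011 → (3.588,1.000)–(3.785,2.000)
cell (3,2): code 0001 → (3.785,2.000)–(3.000,2.583)
total: 8 segments, chained into 1 closed loop(s), length Σ = 7.449490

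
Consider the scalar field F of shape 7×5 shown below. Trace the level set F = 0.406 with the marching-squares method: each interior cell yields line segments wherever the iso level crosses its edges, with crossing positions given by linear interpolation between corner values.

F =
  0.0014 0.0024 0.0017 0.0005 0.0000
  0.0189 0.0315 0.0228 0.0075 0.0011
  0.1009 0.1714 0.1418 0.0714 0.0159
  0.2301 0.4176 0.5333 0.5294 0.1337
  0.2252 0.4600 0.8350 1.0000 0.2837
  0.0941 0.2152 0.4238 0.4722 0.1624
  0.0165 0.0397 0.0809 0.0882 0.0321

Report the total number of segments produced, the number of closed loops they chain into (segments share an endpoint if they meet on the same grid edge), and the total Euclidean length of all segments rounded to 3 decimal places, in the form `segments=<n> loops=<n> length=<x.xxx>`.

cell (2,0): code 0100 → (2.953,1.000)–(3.000,0.938)
cell (2,1): code 1100 → (2.675,2.000)–(2.953,1.000)
cell (2,2): code 1100 → (2.731,3.000)–(2.675,2.000)
cell (2,3): code 1000 → (3.000,3.312)–(2.731,3.000)
cell (3,0): code 0110 → (3.000,0.938)–(4.000,0.770)
cell (3,3): code 1001 → (4.000,3.829)–(3.000,3.312)
cell (4,0): code 0010 → (4.000,0.770)–(4.221,1.000)
cell (4,1): code 0111 → (4.221,1.000)–(5.000,1.915)
cell (4,3): code 1001 → (5.000,3.214)–(4.000,3.829)
cell (5,1): code 0010 → (5.000,1.915)–(5.052,2.000)
cell (5,2): code 0011 → (5.052,2.000)–(5.172,3.000)
cell (5,3): code 0001 → (5.172,3.000)–(5.000,3.214)
total: 12 segments, chained into 1 closed loop(s), length Σ = 8.745664

segments=12 loops=1 length=8.746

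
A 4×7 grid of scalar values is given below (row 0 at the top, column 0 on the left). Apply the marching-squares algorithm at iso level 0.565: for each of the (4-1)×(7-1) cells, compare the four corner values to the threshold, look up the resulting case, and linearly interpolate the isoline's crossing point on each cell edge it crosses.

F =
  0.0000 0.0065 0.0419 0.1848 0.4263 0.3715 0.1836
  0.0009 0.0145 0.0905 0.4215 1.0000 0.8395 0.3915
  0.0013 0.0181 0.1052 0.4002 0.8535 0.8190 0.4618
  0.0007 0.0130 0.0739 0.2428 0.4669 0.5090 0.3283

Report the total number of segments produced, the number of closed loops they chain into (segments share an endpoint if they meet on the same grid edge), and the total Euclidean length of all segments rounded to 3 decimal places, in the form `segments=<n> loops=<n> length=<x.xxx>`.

cell (0,3): code 0100 → (0.242,4.000)–(1.000,3.248)
cell (0,4): code 1100 → (0.413,5.000)–(0.242,4.000)
cell (0,5): code 1000 → (1.000,5.613)–(0.413,5.000)
cell (1,3): code 0110 → (1.000,3.248)–(2.000,3.364)
cell (1,5): code 1001 → (2.000,5.711)–(1.000,5.613)
cell (2,3): code 0010 → (2.000,3.364)–(2.746,4.000)
cell (2,4): code 0011 → (2.746,4.000)–(2.819,5.000)
cell (2,5): code 0001 → (2.819,5.000)–(2.000,5.711)
total: 8 segments, chained into 1 closed loop(s), length Σ = 8.010532

segments=8 loops=1 length=8.011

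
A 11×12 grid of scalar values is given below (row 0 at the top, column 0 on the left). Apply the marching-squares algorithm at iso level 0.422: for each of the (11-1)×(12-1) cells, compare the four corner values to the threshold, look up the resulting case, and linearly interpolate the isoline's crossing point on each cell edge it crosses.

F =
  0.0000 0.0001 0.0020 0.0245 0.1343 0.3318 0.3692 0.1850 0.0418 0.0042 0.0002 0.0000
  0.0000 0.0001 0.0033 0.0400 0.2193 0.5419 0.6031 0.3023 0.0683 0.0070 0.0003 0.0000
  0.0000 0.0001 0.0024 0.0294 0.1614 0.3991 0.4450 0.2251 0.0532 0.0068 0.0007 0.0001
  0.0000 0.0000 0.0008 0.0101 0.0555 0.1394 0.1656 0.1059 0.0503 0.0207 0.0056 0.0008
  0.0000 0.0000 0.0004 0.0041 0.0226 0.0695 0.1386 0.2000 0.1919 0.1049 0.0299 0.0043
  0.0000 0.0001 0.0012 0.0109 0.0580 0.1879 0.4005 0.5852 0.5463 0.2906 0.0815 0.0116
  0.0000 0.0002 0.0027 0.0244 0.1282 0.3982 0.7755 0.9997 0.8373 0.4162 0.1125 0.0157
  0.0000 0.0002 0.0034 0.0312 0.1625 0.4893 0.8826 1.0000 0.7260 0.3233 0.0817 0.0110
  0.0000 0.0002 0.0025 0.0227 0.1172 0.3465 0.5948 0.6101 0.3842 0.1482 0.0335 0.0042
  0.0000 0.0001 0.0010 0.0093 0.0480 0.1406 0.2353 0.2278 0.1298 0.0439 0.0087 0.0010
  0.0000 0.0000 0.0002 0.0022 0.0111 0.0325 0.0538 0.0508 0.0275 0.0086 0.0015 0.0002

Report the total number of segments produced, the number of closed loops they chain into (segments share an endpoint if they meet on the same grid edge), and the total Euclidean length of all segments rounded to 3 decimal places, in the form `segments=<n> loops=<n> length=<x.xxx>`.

segments=24 loops=2 length=18.408

cell (0,4): code 0100 → (0.429,5.000)–(1.000,4.628)
cell (0,5): code 1100 → (0.226,6.000)–(0.429,5.000)
cell (0,6): code 1000 → (1.000,6.602)–(0.226,6.000)
cell (1,4): code 0010 → (1.000,4.628)–(1.840,5.000)
cell (1,5): code 0111 → (1.840,5.000)–(2.000,5.499)
cell (1,6): code 1001 → (2.000,6.105)–(1.000,6.602)
cell (2,5): code 0010 → (2.000,5.499)–(2.082,6.000)
cell (2,6): code 0001 → (2.082,6.000)–(2.000,6.105)
cell (4,6): code 0100 → (4.576,7.000)–(5.000,6.116)
cell (4,7): code 1100 → (4.649,8.000)–(4.576,7.000)
cell (4,8): code 1000 → (5.000,8.486)–(4.649,8.000)
cell (5,5): code 0100 → (5.057,6.000)–(6.000,5.063)
cell (5,6): code 1110 → (5.000,6.116)–(5.057,6.000)
cell (5,8): code 1001 → (6.000,8.986)–(5.000,8.486)
cell (6,4): code 0100 → (6.261,5.000)–(7.000,4.794)
cell (6,5): code 1110 → (6.000,5.063)–(6.261,5.000)
cell (6,8): code 1001 → (7.000,8.755)–(6.000,8.986)
cell (7,4): code 0010 → (7.000,4.794)–(7.471,5.000)
cell (7,5): code 0111 → (7.471,5.000)–(8.000,5.304)
cell (7,7): code 1011 → (8.000,7.833)–(7.889,8.000)
cell (7,8): code 0001 → (7.889,8.000)–(7.000,8.755)
cell (8,5): code 0010 → (8.000,5.304)–(8.481,6.000)
cell (8,6): code 0011 → (8.481,6.000)–(8.492,7.000)
cell (8,7): code 0001 → (8.492,7.000)–(8.000,7.833)
total: 24 segments, chained into 2 closed loop(s), length Σ = 18.407858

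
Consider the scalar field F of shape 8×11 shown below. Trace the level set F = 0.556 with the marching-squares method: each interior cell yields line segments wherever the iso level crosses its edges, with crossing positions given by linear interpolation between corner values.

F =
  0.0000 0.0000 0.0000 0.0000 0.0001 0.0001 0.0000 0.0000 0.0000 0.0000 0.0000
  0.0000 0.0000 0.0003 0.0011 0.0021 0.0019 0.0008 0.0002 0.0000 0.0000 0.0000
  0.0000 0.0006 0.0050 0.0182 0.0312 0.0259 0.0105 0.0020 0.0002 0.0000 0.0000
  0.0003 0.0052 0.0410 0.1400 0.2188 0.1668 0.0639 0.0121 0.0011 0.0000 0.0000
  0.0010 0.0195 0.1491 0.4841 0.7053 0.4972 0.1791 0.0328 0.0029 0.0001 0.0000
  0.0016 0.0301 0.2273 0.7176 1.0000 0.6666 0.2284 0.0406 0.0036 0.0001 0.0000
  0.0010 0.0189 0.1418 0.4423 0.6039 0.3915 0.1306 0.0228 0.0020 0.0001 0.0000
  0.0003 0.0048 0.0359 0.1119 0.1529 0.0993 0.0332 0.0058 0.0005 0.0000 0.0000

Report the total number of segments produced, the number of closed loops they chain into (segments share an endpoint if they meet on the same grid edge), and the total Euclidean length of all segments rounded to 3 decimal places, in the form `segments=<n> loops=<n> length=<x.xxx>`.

cell (3,3): code 0100 → (3.693,4.000)–(4.000,3.325)
cell (3,4): code 1000 → (4.000,4.717)–(3.693,4.000)
cell (4,2): code 0100 → (4.308,3.000)–(5.000,2.670)
cell (4,3): code 1110 → (4.000,3.325)–(4.308,3.000)
cell (4,4): code 1101 → (4.347,5.000)–(4.000,4.717)
cell (4,5): code 1000 → (5.000,5.252)–(4.347,5.000)
cell (5,2): code 0010 → (5.000,2.670)–(5.587,3.000)
cell (5,3): code 0111 → (5.587,3.000)–(6.000,3.704)
cell (5,4): code 1011 → (6.000,4.226)–(5.402,5.000)
cell (5,5): code 0001 → (5.402,5.000)–(5.000,5.252)
cell (6,3): code 0010 → (6.000,3.704)–(6.106,4.000)
cell (6,4): code 0001 → (6.106,4.000)–(6.000,4.226)
total: 12 segments, chained into 1 closed loop(s), length Σ = 7.389960

segments=12 loops=1 length=7.390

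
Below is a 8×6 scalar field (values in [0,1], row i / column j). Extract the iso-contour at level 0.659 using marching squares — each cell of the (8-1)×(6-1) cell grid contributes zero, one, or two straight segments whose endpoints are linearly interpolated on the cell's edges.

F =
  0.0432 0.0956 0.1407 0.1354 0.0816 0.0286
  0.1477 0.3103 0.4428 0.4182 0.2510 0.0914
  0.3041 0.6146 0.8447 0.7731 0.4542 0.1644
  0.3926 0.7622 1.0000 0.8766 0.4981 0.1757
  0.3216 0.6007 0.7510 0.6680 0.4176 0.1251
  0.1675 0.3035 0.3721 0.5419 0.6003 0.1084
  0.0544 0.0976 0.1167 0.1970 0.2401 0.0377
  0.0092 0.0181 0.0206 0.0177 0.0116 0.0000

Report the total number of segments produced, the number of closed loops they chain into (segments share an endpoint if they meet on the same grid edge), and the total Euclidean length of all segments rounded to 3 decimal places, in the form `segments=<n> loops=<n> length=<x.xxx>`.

cell (1,1): code 0100 → (1.538,2.000)–(2.000,1.193)
cell (1,2): code 1100 → (1.679,3.000)–(1.538,2.000)
cell (1,3): code 1000 → (2.000,3.358)–(1.679,3.000)
cell (2,0): code 0100 → (2.301,1.000)–(3.000,0.721)
cell (2,1): code 1110 → (2.000,1.193)–(2.301,1.000)
cell (2,3): code 1001 → (3.000,3.575)–(2.000,3.358)
cell (3,0): code 0010 → (3.000,0.721)–(3.639,1.000)
cell (3,1): code 0111 → (3.639,1.000)–(4.000,1.388)
cell (3,3): code 1001 → (4.000,3.036)–(3.000,3.575)
cell (4,1): code 0010 → (4.000,1.388)–(4.243,2.000)
cell (4,2): code 0011 → (4.243,2.000)–(4.071,3.000)
cell (4,3): code 0001 → (4.071,3.000)–(4.000,3.036)
total: 12 segments, chained into 1 closed loop(s), length Σ = 8.670586

segments=12 loops=1 length=8.671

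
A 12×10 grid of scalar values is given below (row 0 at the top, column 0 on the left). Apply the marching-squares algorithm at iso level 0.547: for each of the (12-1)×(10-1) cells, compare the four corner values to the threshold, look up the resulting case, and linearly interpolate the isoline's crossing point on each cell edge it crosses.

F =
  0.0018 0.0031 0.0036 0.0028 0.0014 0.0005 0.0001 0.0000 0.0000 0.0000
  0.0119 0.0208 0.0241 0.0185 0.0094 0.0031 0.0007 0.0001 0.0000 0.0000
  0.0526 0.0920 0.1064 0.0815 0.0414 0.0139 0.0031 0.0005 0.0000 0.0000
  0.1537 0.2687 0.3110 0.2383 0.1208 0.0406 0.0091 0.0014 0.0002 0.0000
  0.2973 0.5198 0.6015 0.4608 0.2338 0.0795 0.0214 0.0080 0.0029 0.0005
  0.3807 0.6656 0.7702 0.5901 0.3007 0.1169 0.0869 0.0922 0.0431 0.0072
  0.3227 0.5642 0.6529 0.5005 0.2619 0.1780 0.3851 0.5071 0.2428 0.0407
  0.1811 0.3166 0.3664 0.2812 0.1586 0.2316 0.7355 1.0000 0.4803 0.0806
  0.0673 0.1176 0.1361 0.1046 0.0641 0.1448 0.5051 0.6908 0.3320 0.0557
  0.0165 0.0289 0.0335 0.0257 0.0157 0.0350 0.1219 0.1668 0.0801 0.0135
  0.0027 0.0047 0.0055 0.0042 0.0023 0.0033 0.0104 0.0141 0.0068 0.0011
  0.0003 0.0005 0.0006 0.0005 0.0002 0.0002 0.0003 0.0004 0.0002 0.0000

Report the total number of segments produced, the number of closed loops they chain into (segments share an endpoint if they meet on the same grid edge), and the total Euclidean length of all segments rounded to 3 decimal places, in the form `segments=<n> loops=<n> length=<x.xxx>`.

cell (3,1): code 0100 → (3.812,2.000)–(4.000,1.333)
cell (3,2): code 1000 → (4.000,2.387)–(3.812,2.000)
cell (4,0): code 0100 → (4.187,1.000)–(5.000,0.584)
cell (4,1): code 1110 → (4.000,1.333)–(4.187,1.000)
cell (4,2): code 1101 → (4.667,3.000)–(4.000,2.387)
cell (4,3): code 1000 → (5.000,3.149)–(4.667,3.000)
cell (5,0): code 0110 → (5.000,0.584)–(6.000,0.929)
cell (5,2): code 1011 → (6.000,2.695)–(5.481,3.000)
cell (5,3): code 0001 → (5.481,3.000)–(5.000,3.149)
cell (6,0): code 0010 → (6.000,0.929)–(6.069,1.000)
cell (6,1): code 0011 → (6.069,1.000)–(6.370,2.000)
cell (6,2): code 0001 → (6.370,2.000)–(6.000,2.695)
cell (6,5): code 0100 → (6.462,6.000)–(7.000,5.626)
cell (6,6): code 1100 → (6.081,7.000)–(6.462,6.000)
cell (6,7): code 1000 → (7.000,7.872)–(6.081,7.000)
cell (7,5): code 0010 → (7.000,5.626)–(7.818,6.000)
cell (7,6): code 0111 → (7.818,6.000)–(8.000,6.226)
cell (7,7): code 1001 → (8.000,7.401)–(7.000,7.872)
cell (8,6): code 0010 → (8.000,6.226)–(8.274,7.000)
cell (8,7): code 0001 → (8.274,7.000)–(8.000,7.401)
total: 20 segments, chained into 2 closed loop(s), length Σ = 14.377409

segments=20 loops=2 length=14.377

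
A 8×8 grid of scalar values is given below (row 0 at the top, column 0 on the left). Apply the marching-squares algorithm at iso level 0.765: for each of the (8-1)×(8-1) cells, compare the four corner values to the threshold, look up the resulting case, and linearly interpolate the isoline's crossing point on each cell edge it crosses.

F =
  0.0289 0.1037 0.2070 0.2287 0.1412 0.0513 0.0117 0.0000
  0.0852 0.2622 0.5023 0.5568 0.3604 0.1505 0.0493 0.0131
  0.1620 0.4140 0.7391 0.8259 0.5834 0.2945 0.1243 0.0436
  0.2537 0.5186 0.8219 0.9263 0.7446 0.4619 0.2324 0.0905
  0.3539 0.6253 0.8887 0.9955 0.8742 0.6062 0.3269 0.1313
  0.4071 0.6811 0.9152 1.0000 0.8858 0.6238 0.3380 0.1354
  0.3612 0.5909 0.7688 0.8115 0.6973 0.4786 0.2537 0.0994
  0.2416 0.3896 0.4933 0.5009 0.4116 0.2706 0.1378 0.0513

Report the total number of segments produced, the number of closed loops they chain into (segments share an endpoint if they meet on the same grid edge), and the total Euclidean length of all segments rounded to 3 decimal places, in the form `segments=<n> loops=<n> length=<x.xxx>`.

segments=16 loops=1 length=11.718

cell (1,2): code 0100 → (1.774,3.000)–(2.000,2.298)
cell (1,3): code 1000 → (2.000,3.251)–(1.774,3.000)
cell (2,1): code 0100 → (2.313,2.000)–(3.000,1.812)
cell (2,2): code 1110 → (2.000,2.298)–(2.313,2.000)
cell (2,3): code 1001 → (3.000,3.888)–(2.000,3.251)
cell (3,1): code 0110 → (3.000,1.812)–(4.000,1.530)
cell (3,3): code 1101 → (3.157,4.000)–(3.000,3.888)
cell (3,4): code 1000 → (4.000,4.407)–(3.157,4.000)
cell (4,1): code 0110 → (4.000,1.530)–(5.000,1.358)
cell (4,4): code 1001 → (5.000,4.461)–(4.000,4.407)
cell (5,1): code 0110 → (5.000,1.358)–(6.000,1.979)
cell (5,3): code 1011 → (6.000,3.407)–(5.641,4.000)
cell (5,4): code 0001 → (5.641,4.000)–(5.000,4.461)
cell (6,1): code 0010 → (6.000,1.979)–(6.014,2.000)
cell (6,2): code 0011 → (6.014,2.000)–(6.150,3.000)
cell (6,3): code 0001 → (6.150,3.000)–(6.000,3.407)
total: 16 segments, chained into 1 closed loop(s), length Σ = 11.717544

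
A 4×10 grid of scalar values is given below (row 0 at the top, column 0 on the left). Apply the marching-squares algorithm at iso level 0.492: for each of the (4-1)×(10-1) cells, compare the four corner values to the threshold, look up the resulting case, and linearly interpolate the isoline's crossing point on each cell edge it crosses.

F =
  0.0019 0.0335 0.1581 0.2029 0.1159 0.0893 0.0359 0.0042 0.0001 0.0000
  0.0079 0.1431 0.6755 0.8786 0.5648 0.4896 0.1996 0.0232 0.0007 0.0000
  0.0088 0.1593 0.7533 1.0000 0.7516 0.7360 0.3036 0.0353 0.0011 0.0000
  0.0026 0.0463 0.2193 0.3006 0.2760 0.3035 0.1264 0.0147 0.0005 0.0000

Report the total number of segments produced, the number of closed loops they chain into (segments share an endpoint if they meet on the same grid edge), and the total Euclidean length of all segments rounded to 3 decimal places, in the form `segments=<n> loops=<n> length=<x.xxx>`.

segments=12 loops=1 length=10.258

cell (0,1): code 0100 → (0.645,2.000)–(1.000,1.655)
cell (0,2): code 1100 → (0.428,3.000)–(0.645,2.000)
cell (0,3): code 1100 → (0.838,4.000)–(0.428,3.000)
cell (0,4): code 1000 → (1.000,4.968)–(0.838,4.000)
cell (1,1): code 0110 → (1.000,1.655)–(2.000,1.560)
cell (1,4): code 1101 → (1.010,5.000)–(1.000,4.968)
cell (1,5): code 1000 → (2.000,5.564)–(1.010,5.000)
cell (2,1): code 0010 → (2.000,1.560)–(2.489,2.000)
cell (2,2): code 0011 → (2.489,2.000)–(2.726,3.000)
cell (2,3): code 0011 → (2.726,3.000)–(2.546,4.000)
cell (2,4): code 0011 → (2.546,4.000)–(2.564,5.000)
cell (2,5): code 0001 → (2.564,5.000)–(2.000,5.564)
total: 12 segments, chained into 1 closed loop(s), length Σ = 10.257881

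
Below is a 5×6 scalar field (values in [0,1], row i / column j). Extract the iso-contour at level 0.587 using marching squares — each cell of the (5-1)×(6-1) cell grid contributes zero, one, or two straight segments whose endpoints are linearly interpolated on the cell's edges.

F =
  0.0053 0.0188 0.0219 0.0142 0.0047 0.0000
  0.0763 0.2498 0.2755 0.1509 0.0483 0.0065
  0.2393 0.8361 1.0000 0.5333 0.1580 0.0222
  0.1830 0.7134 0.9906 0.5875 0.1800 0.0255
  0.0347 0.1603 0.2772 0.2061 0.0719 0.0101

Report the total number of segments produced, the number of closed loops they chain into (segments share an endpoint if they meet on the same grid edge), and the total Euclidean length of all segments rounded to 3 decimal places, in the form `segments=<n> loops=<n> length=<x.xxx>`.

segments=10 loops=1 length=7.217

cell (1,0): code 0100 → (1.575,1.000)–(2.000,0.583)
cell (1,1): code 1100 → (1.430,2.000)–(1.575,1.000)
cell (1,2): code 1000 → (2.000,2.885)–(1.430,2.000)
cell (2,0): code 0110 → (2.000,0.583)–(3.000,0.762)
cell (2,2): code 1101 → (2.991,3.000)–(2.000,2.885)
cell (2,3): code 1000 → (3.000,3.001)–(2.991,3.000)
cell (3,0): code 0010 → (3.000,0.762)–(3.229,1.000)
cell (3,1): code 0011 → (3.229,1.000)–(3.566,2.000)
cell (3,2): code 0011 → (3.566,2.000)–(3.001,3.000)
cell (3,3): code 0001 → (3.001,3.000)–(3.000,3.001)
total: 10 segments, chained into 1 closed loop(s), length Σ = 7.216967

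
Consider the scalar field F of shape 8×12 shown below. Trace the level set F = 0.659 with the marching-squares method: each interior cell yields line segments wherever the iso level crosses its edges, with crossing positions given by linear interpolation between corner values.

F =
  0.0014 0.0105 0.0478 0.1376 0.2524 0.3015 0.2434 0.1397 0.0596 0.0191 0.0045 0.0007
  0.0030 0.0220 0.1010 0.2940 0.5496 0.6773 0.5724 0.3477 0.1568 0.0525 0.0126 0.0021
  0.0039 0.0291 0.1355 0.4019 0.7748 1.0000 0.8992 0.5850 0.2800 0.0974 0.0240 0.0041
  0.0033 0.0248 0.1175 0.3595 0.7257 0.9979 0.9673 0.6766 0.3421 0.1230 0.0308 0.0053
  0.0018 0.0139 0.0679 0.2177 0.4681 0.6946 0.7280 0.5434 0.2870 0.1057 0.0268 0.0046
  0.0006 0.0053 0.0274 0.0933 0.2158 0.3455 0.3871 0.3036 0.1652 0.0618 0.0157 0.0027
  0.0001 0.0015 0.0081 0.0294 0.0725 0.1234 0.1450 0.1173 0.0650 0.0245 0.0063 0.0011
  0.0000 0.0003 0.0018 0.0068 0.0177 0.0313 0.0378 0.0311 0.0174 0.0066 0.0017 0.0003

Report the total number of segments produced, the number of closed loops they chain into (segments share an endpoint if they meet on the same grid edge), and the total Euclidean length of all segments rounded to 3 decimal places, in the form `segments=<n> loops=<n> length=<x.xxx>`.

segments=16 loops=1 length=10.163

cell (0,4): code 0100 → (0.951,5.000)–(1.000,4.857)
cell (0,5): code 1000 → (1.000,5.174)–(0.951,5.000)
cell (1,3): code 0100 → (1.486,4.000)–(2.000,3.689)
cell (1,4): code 1110 → (1.000,4.857)–(1.486,4.000)
cell (1,5): code 1101 → (1.265,6.000)–(1.000,5.174)
cell (1,6): code 1000 → (2.000,6.764)–(1.265,6.000)
cell (2,3): code 0110 → (2.000,3.689)–(3.000,3.818)
cell (2,6): code 1101 → (2.808,7.000)–(2.000,6.764)
cell (2,7): code 1000 → (3.000,7.053)–(2.808,7.000)
cell (3,3): code 0010 → (3.000,3.818)–(3.259,4.000)
cell (3,4): code 0111 → (3.259,4.000)–(4.000,4.843)
cell (3,6): code 1011 → (4.000,6.374)–(3.132,7.000)
cell (3,7): code 0001 → (3.132,7.000)–(3.000,7.053)
cell (4,4): code 0010 → (4.000,4.843)–(4.102,5.000)
cell (4,5): code 0011 → (4.102,5.000)–(4.202,6.000)
cell (4,6): code 0001 → (4.202,6.000)–(4.000,6.374)
total: 16 segments, chained into 1 closed loop(s), length Σ = 10.163227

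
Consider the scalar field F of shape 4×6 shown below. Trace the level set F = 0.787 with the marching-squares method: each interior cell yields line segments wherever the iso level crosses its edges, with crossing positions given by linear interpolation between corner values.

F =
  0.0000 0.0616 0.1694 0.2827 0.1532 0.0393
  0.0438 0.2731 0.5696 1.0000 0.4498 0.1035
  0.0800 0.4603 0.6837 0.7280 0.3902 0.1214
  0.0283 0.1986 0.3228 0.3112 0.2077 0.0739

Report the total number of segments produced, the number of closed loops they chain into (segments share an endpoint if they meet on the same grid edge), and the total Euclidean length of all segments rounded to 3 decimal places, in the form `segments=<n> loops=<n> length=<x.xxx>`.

segments=4 loops=1 length=2.865

cell (0,2): code 0100 → (0.703,3.000)–(1.000,2.505)
cell (0,3): code 1000 → (1.000,3.387)–(0.703,3.000)
cell (1,2): code 0010 → (1.000,2.505)–(1.783,3.000)
cell (1,3): code 0001 → (1.783,3.000)–(1.000,3.387)
total: 4 segments, chained into 1 closed loop(s), length Σ = 2.864958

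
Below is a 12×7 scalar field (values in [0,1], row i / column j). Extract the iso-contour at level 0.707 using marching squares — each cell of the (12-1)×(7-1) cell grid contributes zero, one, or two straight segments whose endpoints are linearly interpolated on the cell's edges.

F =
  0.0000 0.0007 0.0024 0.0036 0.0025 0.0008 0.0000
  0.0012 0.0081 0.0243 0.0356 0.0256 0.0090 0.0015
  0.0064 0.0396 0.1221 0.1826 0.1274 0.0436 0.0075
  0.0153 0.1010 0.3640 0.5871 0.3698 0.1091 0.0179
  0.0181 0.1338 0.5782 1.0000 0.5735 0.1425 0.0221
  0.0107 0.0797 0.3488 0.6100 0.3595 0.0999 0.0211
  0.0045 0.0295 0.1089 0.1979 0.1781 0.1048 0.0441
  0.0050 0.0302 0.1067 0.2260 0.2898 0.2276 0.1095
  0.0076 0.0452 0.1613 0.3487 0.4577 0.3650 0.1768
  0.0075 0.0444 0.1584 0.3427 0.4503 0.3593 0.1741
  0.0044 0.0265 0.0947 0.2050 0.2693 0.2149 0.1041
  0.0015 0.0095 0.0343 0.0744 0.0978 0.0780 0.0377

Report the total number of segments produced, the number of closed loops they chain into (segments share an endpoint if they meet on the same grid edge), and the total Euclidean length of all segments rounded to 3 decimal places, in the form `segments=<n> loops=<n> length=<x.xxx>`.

segments=4 loops=1 length=4.022

cell (3,2): code 0100 → (3.290,3.000)–(4.000,2.305)
cell (3,3): code 1000 → (4.000,3.687)–(3.290,3.000)
cell (4,2): code 0010 → (4.000,2.305)–(4.751,3.000)
cell (4,3): code 0001 → (4.751,3.000)–(4.000,3.687)
total: 4 segments, chained into 1 closed loop(s), length Σ = 4.021925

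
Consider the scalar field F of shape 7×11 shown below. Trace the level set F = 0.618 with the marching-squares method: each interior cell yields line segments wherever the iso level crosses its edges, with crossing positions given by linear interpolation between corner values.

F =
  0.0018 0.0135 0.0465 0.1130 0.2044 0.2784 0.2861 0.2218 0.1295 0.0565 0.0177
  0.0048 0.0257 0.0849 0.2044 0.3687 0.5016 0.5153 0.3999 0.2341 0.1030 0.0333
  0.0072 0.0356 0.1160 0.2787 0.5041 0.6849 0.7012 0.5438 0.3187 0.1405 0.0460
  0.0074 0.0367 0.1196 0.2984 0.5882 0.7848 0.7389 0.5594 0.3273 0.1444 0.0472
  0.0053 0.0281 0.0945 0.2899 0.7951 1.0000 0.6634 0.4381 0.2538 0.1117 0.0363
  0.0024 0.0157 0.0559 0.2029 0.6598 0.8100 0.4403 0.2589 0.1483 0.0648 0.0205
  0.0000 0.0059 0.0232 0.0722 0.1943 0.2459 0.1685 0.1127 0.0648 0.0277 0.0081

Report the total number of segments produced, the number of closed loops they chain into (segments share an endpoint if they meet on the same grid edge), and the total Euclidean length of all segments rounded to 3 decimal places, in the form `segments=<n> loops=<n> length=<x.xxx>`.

segments=14 loops=1 length=10.604

cell (1,4): code 0100 → (1.635,5.000)–(2.000,4.630)
cell (1,5): code 1100 → (1.552,6.000)–(1.635,5.000)
cell (1,6): code 1000 → (2.000,6.529)–(1.552,6.000)
cell (2,4): code 0110 → (2.000,4.630)–(3.000,4.152)
cell (2,6): code 1001 → (3.000,6.674)–(2.000,6.529)
cell (3,3): code 0100 → (3.144,4.000)–(4.000,3.649)
cell (3,4): code 1110 → (3.000,4.152)–(3.144,4.000)
cell (3,6): code 1001 → (4.000,6.202)–(3.000,6.674)
cell (4,3): code 0110 → (4.000,3.649)–(5.000,3.909)
cell (4,5): code 1011 → (5.000,5.519)–(4.203,6.000)
cell (4,6): code 0001 → (4.203,6.000)–(4.000,6.202)
cell (5,3): code 0010 → (5.000,3.909)–(5.090,4.000)
cell (5,4): code 0011 → (5.090,4.000)–(5.340,5.000)
cell (5,5): code 0001 → (5.340,5.000)–(5.000,5.519)
total: 14 segments, chained into 1 closed loop(s), length Σ = 10.604354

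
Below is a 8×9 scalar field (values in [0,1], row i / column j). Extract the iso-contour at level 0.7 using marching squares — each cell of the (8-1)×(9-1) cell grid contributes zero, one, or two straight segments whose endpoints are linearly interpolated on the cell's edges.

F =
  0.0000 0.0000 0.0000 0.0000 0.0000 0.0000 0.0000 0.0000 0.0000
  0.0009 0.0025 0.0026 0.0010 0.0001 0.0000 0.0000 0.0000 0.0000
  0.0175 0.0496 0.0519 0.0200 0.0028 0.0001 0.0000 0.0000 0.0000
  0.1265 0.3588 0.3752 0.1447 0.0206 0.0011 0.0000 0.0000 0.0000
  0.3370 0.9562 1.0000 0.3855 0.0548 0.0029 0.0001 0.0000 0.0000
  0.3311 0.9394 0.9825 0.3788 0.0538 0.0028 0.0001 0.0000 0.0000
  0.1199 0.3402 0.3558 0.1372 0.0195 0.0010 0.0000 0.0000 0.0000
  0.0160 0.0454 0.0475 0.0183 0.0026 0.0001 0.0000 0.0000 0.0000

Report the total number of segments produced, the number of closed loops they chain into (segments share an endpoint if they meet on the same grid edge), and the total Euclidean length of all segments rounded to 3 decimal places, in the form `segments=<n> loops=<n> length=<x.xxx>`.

cell (3,0): code 0100 → (3.571,1.000)–(4.000,0.586)
cell (3,1): code 1100 → (3.520,2.000)–(3.571,1.000)
cell (3,2): code 1000 → (4.000,2.488)–(3.520,2.000)
cell (4,0): code 0110 → (4.000,0.586)–(5.000,0.606)
cell (4,2): code 1001 → (5.000,2.468)–(4.000,2.488)
cell (5,0): code 0010 → (5.000,0.606)–(5.400,1.000)
cell (5,1): code 0011 → (5.400,1.000)–(5.451,2.000)
cell (5,2): code 0001 → (5.451,2.000)–(5.000,2.468)
total: 8 segments, chained into 1 closed loop(s), length Σ = 6.494269

segments=8 loops=1 length=6.494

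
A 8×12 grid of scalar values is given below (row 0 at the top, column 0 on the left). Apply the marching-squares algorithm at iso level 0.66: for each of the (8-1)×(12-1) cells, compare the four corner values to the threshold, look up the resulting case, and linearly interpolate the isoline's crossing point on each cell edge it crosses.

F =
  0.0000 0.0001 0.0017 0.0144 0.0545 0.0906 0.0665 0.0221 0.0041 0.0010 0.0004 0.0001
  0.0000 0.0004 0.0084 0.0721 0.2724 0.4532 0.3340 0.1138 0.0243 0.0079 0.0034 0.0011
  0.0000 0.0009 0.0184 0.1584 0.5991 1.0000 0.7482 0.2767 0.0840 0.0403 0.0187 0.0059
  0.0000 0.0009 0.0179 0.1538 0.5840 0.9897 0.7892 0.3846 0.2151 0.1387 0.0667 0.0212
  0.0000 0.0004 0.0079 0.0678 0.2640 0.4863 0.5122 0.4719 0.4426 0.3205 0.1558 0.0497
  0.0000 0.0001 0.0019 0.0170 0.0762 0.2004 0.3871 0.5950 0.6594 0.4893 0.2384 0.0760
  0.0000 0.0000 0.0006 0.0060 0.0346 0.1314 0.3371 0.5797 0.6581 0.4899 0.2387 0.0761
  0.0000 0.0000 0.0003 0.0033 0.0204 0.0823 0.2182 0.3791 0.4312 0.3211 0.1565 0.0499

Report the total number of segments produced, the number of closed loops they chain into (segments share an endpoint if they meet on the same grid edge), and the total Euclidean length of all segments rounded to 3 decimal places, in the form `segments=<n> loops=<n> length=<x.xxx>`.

segments=8 loops=1 length=7.051

cell (1,4): code 0100 → (1.378,5.000)–(2.000,4.152)
cell (1,5): code 1100 → (1.787,6.000)–(1.378,5.000)
cell (1,6): code 1000 → (2.000,6.187)–(1.787,6.000)
cell (2,4): code 0110 → (2.000,4.152)–(3.000,4.187)
cell (2,6): code 1001 → (3.000,6.319)–(2.000,6.187)
cell (3,4): code 0010 → (3.000,4.187)–(3.655,5.000)
cell (3,5): code 0011 → (3.655,5.000)–(3.466,6.000)
cell (3,6): code 0001 → (3.466,6.000)–(3.000,6.319)
total: 8 segments, chained into 1 closed loop(s), length Σ = 7.051358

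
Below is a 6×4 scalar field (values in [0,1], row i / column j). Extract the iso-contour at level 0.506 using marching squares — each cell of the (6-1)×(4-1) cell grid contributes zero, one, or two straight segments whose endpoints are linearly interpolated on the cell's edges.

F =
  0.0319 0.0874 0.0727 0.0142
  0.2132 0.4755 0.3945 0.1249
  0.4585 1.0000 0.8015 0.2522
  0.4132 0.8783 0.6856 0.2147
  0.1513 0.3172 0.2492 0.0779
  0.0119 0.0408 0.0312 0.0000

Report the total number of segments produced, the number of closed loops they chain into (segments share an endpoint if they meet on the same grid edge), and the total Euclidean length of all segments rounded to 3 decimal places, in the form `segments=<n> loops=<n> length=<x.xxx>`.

cell (1,0): code 0100 → (1.058,1.000)–(2.000,0.088)
cell (1,1): code 1100 → (1.274,2.000)–(1.058,1.000)
cell (1,2): code 1000 → (2.000,2.538)–(1.274,2.000)
cell (2,0): code 0110 → (2.000,0.088)–(3.000,0.200)
cell (2,2): code 1001 → (3.000,2.381)–(2.000,2.538)
cell (3,0): code 0010 → (3.000,0.200)–(3.664,1.000)
cell (3,1): code 0011 → (3.664,1.000)–(3.412,2.000)
cell (3,2): code 0001 → (3.412,2.000)–(3.000,2.381)
total: 8 segments, chained into 1 closed loop(s), length Σ = 7.888370

segments=8 loops=1 length=7.888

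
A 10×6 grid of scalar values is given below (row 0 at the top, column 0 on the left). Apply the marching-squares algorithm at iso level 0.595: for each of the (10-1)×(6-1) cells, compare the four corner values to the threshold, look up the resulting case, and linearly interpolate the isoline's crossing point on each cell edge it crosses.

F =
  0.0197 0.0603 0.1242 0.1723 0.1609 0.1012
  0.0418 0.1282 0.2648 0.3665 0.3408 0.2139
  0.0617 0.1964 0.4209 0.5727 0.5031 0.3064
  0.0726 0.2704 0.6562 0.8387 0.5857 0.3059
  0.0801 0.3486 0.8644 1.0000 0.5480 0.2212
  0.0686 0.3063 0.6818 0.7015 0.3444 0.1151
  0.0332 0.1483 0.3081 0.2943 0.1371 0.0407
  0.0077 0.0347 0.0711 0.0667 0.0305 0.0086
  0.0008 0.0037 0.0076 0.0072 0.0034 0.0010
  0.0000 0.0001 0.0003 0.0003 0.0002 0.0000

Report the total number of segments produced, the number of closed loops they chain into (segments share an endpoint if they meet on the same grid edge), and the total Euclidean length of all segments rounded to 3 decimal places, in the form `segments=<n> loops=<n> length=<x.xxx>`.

segments=10 loops=1 length=8.828

cell (2,1): code 0100 → (2.740,2.000)–(3.000,1.841)
cell (2,2): code 1100 → (2.084,3.000)–(2.740,2.000)
cell (2,3): code 1000 → (3.000,3.963)–(2.084,3.000)
cell (3,1): code 0110 → (3.000,1.841)–(4.000,1.478)
cell (3,3): code 1001 → (4.000,3.896)–(3.000,3.963)
cell (4,1): code 0110 → (4.000,1.478)–(5.000,1.769)
cell (4,3): code 1001 → (5.000,3.298)–(4.000,3.896)
cell (5,1): code 0010 → (5.000,1.769)–(5.232,2.000)
cell (5,2): code 0011 → (5.232,2.000)–(5.262,3.000)
cell (5,3): code 0001 → (5.262,3.000)–(5.000,3.298)
total: 10 segments, chained into 1 closed loop(s), length Σ = 8.827711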